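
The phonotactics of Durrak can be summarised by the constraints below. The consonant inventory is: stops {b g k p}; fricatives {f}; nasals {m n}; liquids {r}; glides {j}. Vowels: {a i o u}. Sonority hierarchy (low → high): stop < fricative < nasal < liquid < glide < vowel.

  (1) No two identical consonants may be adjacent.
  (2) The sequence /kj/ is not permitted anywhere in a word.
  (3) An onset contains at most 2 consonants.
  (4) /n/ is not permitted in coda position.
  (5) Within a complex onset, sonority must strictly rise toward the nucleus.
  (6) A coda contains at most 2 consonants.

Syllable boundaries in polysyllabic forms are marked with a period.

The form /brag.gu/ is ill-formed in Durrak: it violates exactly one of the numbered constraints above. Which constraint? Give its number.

/brag.gu/: adjacent identical consonants /gg/.
This is a violation of constraint 1: "No two identical consonants may be adjacent."
The remaining constraints (2, 3, 4, 5, 6) are satisfied.

1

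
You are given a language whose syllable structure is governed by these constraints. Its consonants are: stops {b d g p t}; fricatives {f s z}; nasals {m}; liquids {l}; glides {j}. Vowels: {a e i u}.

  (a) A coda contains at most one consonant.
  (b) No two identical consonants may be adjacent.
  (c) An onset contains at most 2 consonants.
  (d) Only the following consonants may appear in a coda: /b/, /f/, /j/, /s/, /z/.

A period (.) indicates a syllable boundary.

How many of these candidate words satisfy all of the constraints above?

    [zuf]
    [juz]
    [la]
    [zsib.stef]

4

[zuf] — σ1 onset /z/, coda /f/ ok → licit
[juz] — σ1 onset /j/, coda /z/ ok → licit
[la] — σ1 onset /l/, coda /∅/ ok → licit
[zsib.stef] — σ1 onset /zs/ (2C), coda /b/ ok; σ2 onset /st/ (2C), coda /f/ ok → licit
Licit: [zuf], [juz], [la], [zsib.stef] → 4.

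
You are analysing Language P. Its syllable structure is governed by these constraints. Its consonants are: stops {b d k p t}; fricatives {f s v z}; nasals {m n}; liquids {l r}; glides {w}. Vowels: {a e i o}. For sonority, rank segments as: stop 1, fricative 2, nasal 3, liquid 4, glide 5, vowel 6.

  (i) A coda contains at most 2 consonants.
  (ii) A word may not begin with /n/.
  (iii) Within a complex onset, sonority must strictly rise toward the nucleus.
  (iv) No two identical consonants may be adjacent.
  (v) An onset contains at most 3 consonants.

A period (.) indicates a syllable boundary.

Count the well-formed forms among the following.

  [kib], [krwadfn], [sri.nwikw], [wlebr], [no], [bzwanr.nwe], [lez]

4

[kib] — σ1 onset /k/, coda /b/ ok → well-formed
[krwadfn] — violates constraint (i): syllable 1 coda /dfn/ has 3 consonants (> 2) → ill-formed
[sri.nwikw] — σ1 onset /sr/ (2→4 rises), coda /∅/ ok; σ2 onset /nw/ (3→5 rises), coda /kw/ (2C) ok → well-formed
[wlebr] — violates constraint (iii): syllable 1 onset /wl/: /w/ (glide, 5) → /l/ (liquid, 4) does not rise → ill-formed
[no] — violates constraint (ii): word begins with /n/ → ill-formed
[bzwanr.nwe] — σ1 onset /bzw/ (1→2→5 rises), coda /nr/ (2C) ok; σ2 onset /nw/ (3→5 rises), coda /∅/ ok → well-formed
[lez] — σ1 onset /l/, coda /z/ ok → well-formed
Well-formed: [kib], [sri.nwikw], [bzwanr.nwe], [lez] → 4.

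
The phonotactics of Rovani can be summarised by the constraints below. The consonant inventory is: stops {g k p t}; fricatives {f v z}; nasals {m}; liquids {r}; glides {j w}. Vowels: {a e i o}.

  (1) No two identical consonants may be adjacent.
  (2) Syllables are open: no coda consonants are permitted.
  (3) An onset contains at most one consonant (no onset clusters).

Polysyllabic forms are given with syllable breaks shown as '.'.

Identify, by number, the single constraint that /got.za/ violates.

2

/got.za/: syllable 1 coda /t/ has 1 consonant (> 0).
This is a violation of constraint 2: "Syllables are open: no coda consonants are permitted."
The remaining constraints (1, 3) are satisfied.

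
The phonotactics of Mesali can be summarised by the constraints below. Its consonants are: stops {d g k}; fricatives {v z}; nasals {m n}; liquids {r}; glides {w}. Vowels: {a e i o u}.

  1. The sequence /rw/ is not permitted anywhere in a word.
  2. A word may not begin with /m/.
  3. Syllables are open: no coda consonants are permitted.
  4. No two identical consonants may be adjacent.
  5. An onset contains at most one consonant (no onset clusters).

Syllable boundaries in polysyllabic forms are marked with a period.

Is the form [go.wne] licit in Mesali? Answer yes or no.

[go.wne] — violates constraint 5: syllable 2 onset /wn/ has 2 consonants (> 1) → illicit

no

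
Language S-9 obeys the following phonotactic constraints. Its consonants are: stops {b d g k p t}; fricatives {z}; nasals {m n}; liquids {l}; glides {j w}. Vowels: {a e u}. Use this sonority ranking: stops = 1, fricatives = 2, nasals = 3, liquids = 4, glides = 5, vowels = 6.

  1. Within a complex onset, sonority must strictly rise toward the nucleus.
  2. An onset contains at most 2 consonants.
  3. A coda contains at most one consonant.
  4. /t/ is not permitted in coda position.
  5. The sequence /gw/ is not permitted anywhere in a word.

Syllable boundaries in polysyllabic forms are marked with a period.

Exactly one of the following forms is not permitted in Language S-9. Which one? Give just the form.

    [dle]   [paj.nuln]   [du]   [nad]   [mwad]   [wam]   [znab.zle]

[dle] — σ1 onset /dl/ (1→4 rises), coda /∅/ ok → permitted
[paj.nuln] — violates constraint 3: syllable 2 coda /ln/ has 2 consonants (> 1) → not permitted
[du] — σ1 onset /d/, coda /∅/ ok → permitted
[nad] — σ1 onset /n/, coda /d/ ok → permitted
[mwad] — σ1 onset /mw/ (3→5 rises), coda /d/ ok → permitted
[wam] — σ1 onset /w/, coda /m/ ok → permitted
[znab.zle] — σ1 onset /zn/ (2→3 rises), coda /b/ ok; σ2 onset /zl/ (2→4 rises), coda /∅/ ok → permitted

[paj.nuln]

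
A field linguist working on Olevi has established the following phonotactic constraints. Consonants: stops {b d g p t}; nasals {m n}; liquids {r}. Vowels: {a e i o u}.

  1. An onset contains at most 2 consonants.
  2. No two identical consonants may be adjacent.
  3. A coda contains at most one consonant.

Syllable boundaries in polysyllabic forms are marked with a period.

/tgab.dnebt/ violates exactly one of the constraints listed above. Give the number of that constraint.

3

/tgab.dnebt/: syllable 2 coda /bt/ has 2 consonants (> 1).
This is a violation of constraint 3: "A coda contains at most one consonant."
The remaining constraints (1, 2) are satisfied.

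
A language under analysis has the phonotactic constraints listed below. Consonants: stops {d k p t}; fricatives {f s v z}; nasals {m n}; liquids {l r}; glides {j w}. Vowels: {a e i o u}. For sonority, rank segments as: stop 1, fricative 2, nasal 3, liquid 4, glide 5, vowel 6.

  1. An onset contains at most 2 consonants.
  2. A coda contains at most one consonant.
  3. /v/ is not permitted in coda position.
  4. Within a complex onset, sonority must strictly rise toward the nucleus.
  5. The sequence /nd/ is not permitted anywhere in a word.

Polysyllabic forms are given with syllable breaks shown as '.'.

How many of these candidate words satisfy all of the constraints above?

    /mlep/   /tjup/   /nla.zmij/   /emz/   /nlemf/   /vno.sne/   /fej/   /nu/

/mlep/ — σ1 onset /ml/ (3→4 rises), coda /p/ ok → well-formed
/tjup/ — σ1 onset /tj/ (1→5 rises), coda /p/ ok → well-formed
/nla.zmij/ — σ1 onset /nl/ (3→4 rises), coda /∅/ ok; σ2 onset /zm/ (2→3 rises), coda /j/ ok → well-formed
/emz/ — violates constraint 2: syllable 1 coda /mz/ has 2 consonants (> 1) → ill-formed
/nlemf/ — violates constraint 2: syllable 1 coda /mf/ has 2 consonants (> 1) → ill-formed
/vno.sne/ — σ1 onset /vn/ (2→3 rises), coda /∅/ ok; σ2 onset /sn/ (2→3 rises), coda /∅/ ok → well-formed
/fej/ — σ1 onset /f/, coda /j/ ok → well-formed
/nu/ — σ1 onset /n/, coda /∅/ ok → well-formed
Well-formed: /mlep/, /tjup/, /nla.zmij/, /vno.sne/, /fej/, /nu/ → 6.

6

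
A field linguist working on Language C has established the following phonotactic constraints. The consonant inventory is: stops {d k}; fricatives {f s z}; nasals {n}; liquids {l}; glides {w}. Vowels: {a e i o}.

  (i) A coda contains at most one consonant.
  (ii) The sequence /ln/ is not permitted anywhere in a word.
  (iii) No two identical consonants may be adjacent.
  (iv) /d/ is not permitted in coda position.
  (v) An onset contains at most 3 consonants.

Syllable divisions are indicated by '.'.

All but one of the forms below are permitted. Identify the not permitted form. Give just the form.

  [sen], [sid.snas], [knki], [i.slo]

[sen] — σ1 onset /s/, coda /n/ ok → permitted
[sid.snas] — violates constraint (iv): syllable 1 coda contains /d/ → not permitted
[knki] — σ1 onset /knk/ (3C), coda /∅/ ok → permitted
[i.slo] — σ1 onset /∅/, coda /∅/ ok; σ2 onset /sl/ (2C), coda /∅/ ok → permitted

[sid.snas]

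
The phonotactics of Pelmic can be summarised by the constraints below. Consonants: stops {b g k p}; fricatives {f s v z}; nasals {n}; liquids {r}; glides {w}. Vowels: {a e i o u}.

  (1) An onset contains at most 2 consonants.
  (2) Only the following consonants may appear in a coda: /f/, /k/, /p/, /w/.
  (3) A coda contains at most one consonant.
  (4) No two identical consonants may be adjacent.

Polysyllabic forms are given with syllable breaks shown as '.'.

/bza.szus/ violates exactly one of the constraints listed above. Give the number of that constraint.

2

/bza.szus/: syllable 2 coda contains /s/, which is not a licensed coda consonant.
This is a violation of constraint 2: "Only the following consonants may appear in a coda: /f/, /k/, /p/, /w/."
The remaining constraints (1, 3, 4) are satisfied.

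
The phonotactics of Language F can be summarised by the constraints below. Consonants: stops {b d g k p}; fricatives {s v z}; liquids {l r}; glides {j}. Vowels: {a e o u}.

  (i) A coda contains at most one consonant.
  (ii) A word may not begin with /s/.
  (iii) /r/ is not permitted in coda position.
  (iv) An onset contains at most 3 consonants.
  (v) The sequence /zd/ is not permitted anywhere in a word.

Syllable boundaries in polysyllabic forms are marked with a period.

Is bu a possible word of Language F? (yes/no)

yes

bu — σ1 onset /b/, coda /∅/ ok → permitted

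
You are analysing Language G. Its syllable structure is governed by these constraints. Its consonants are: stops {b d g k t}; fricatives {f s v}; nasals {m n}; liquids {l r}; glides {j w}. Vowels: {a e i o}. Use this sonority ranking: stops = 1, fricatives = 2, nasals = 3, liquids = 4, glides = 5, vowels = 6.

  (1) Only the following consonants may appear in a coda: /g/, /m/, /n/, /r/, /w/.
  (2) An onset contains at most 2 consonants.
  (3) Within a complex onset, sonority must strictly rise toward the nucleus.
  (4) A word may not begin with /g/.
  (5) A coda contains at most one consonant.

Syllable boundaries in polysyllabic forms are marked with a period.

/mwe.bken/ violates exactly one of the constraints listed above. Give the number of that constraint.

3

/mwe.bken/: syllable 2 onset /bk/: /b/ (stop, 1) → /k/ (stop, 1) does not rise.
This is a violation of constraint 3: "Within a complex onset, sonority must strictly rise toward the nucleus."
The remaining constraints (1, 2, 4, 5) are satisfied.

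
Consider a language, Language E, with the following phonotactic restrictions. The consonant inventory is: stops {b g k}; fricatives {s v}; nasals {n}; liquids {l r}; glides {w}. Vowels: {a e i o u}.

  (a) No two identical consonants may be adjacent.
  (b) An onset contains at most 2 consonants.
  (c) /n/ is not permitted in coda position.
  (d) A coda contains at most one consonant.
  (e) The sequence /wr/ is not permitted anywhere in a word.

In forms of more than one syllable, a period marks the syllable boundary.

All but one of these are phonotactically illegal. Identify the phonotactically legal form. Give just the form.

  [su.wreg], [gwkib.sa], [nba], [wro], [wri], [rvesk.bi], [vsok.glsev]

[nba]

[su.wreg] — violates constraint (e): contains banned sequence /wr/ → phonotactically illegal
[gwkib.sa] — violates constraint (b): syllable 1 onset /gwk/ has 3 consonants (> 2) → phonotactically illegal
[nba] — σ1 onset /nb/ (2C), coda /∅/ ok → phonotactically legal
[wro] — violates constraint (e): contains banned sequence /wr/ → phonotactically illegal
[wri] — violates constraint (e): contains banned sequence /wr/ → phonotactically illegal
[rvesk.bi] — violates constraint (d): syllable 1 coda /sk/ has 2 consonants (> 1) → phonotactically illegal
[vsok.glsev] — violates constraint (b): syllable 2 onset /gls/ has 3 consonants (> 2) → phonotactically illegal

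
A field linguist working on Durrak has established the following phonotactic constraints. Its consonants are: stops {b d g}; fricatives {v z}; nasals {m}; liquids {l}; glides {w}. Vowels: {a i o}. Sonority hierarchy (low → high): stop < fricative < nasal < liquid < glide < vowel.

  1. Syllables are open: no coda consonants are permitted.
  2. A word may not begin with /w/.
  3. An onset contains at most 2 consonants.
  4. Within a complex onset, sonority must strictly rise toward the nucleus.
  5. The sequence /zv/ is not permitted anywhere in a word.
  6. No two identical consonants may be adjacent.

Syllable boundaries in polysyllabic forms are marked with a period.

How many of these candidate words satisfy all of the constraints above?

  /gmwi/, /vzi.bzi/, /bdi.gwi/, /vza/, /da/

/gmwi/ — violates constraint 3: syllable 1 onset /gmw/ has 3 consonants (> 2) → illicit
/vzi.bzi/ — violates constraint 4: syllable 1 onset /vz/: /v/ (fricative, 2) → /z/ (fricative, 2) does not rise → illicit
/bdi.gwi/ — violates constraint 4: syllable 1 onset /bd/: /b/ (stop, 1) → /d/ (stop, 1) does not rise → illicit
/vza/ — violates constraint 4: syllable 1 onset /vz/: /v/ (fricative, 2) → /z/ (fricative, 2) does not rise → illicit
/da/ — σ1 onset /d/, coda /∅/ ok → licit
Licit: /da/ → 1.

1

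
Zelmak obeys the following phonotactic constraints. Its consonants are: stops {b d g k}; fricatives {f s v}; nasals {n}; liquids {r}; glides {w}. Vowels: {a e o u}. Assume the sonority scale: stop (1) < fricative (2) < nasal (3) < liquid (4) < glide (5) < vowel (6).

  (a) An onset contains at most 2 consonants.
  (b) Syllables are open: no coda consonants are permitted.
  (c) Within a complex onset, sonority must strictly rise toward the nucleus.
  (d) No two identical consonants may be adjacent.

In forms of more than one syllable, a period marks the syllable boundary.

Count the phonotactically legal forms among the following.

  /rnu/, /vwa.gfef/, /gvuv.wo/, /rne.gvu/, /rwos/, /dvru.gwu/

/rnu/ — violates constraint (c): syllable 1 onset /rn/: /r/ (liquid, 4) → /n/ (nasal, 3) does not rise → phonotactically illegal
/vwa.gfef/ — violates constraint (b): syllable 2 coda /f/ has 1 consonant (> 0) → phonotactically illegal
/gvuv.wo/ — violates constraint (b): syllable 1 coda /v/ has 1 consonant (> 0) → phonotactically illegal
/rne.gvu/ — violates constraint (c): syllable 1 onset /rn/: /r/ (liquid, 4) → /n/ (nasal, 3) does not rise → phonotactically illegal
/rwos/ — violates constraint (b): syllable 1 coda /s/ has 1 consonant (> 0) → phonotactically illegal
/dvru.gwu/ — violates constraint (a): syllable 1 onset /dvr/ has 3 consonants (> 2) → phonotactically illegal
No form is phonotactically legal → 0.

0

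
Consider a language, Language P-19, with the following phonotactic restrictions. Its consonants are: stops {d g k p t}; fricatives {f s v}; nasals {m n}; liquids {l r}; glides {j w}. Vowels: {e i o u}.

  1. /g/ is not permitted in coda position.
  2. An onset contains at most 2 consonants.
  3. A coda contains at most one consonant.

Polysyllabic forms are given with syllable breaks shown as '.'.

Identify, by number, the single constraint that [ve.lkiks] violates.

[ve.lkiks]: syllable 2 coda /ks/ has 2 consonants (> 1).
This is a violation of constraint 3: "A coda contains at most one consonant."
The remaining constraints (1, 2) are satisfied.

3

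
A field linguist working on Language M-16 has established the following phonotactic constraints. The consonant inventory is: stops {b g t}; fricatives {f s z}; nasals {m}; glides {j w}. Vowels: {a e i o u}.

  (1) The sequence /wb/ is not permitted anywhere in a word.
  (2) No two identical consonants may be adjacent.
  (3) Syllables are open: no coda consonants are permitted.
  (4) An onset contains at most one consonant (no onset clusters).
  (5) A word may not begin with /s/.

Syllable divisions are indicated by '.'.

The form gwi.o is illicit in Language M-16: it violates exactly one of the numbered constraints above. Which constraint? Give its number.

4

gwi.o: syllable 1 onset /gw/ has 2 consonants (> 1).
This is a violation of constraint 4: "An onset contains at most one consonant (no onset clusters)."
The remaining constraints (1, 2, 3, 5) are satisfied.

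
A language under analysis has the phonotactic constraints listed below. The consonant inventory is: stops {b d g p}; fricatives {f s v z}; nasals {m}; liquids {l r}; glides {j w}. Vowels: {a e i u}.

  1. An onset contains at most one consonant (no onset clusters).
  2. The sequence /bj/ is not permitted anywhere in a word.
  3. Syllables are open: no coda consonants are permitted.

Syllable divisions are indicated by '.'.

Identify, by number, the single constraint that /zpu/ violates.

1

/zpu/: syllable 1 onset /zp/ has 2 consonants (> 1).
This is a violation of constraint 1: "An onset contains at most one consonant (no onset clusters)."
The remaining constraints (2, 3) are satisfied.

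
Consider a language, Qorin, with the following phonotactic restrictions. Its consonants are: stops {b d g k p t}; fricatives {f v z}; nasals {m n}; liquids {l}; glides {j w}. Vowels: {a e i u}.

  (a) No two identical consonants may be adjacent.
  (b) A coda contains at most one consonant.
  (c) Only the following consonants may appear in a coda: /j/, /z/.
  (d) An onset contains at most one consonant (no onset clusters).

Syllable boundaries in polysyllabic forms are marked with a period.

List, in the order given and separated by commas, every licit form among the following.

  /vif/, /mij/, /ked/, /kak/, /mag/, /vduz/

/mij/

/vif/ — violates constraint (c): syllable 1 coda contains /f/, which is not a licensed coda consonant → illicit
/mij/ — σ1 onset /m/, coda /j/ ok → licit
/ked/ — violates constraint (c): syllable 1 coda contains /d/, which is not a licensed coda consonant → illicit
/kak/ — violates constraint (c): syllable 1 coda contains /k/, which is not a licensed coda consonant → illicit
/mag/ — violates constraint (c): syllable 1 coda contains /g/, which is not a licensed coda consonant → illicit
/vduz/ — violates constraint (d): syllable 1 onset /vd/ has 2 consonants (> 1) → illicit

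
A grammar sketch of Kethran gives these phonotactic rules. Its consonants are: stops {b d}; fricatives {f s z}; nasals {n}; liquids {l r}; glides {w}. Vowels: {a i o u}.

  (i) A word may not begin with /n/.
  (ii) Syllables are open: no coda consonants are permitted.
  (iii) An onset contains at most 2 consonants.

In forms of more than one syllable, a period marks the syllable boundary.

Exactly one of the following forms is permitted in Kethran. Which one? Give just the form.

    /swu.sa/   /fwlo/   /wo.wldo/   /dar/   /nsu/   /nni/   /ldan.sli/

/swu.sa/ — σ1 onset /sw/ (2C), coda /∅/ ok; σ2 onset /s/, coda /∅/ ok → permitted
/fwlo/ — violates constraint (iii): syllable 1 onset /fwl/ has 3 consonants (> 2) → not permitted
/wo.wldo/ — violates constraint (iii): syllable 2 onset /wld/ has 3 consonants (> 2) → not permitted
/dar/ — violates constraint (ii): syllable 1 coda /r/ has 1 consonant (> 0) → not permitted
/nsu/ — violates constraint (i): word begins with /n/ → not permitted
/nni/ — violates constraint (i): word begins with /n/ → not permitted
/ldan.sli/ — violates constraint (ii): syllable 1 coda /n/ has 1 consonant (> 0) → not permitted

/swu.sa/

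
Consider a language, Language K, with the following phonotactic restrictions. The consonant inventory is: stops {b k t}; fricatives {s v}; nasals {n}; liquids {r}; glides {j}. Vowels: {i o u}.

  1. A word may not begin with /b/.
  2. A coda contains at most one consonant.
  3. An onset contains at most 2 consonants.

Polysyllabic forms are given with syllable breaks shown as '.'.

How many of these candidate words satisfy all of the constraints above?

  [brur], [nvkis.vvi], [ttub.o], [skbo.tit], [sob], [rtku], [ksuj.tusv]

[brur] — violates constraint 1: word begins with /b/ → illicit
[nvkis.vvi] — violates constraint 3: syllable 1 onset /nvk/ has 3 consonants (> 2) → illicit
[ttub.o] — σ1 onset /tt/ (2C), coda /b/ ok; σ2 onset /∅/, coda /∅/ ok → licit
[skbo.tit] — violates constraint 3: syllable 1 onset /skb/ has 3 consonants (> 2) → illicit
[sob] — σ1 onset /s/, coda /b/ ok → licit
[rtku] — violates constraint 3: syllable 1 onset /rtk/ has 3 consonants (> 2) → illicit
[ksuj.tusv] — violates constraint 2: syllable 2 coda /sv/ has 2 consonants (> 1) → illicit
Licit: [ttub.o], [sob] → 2.

2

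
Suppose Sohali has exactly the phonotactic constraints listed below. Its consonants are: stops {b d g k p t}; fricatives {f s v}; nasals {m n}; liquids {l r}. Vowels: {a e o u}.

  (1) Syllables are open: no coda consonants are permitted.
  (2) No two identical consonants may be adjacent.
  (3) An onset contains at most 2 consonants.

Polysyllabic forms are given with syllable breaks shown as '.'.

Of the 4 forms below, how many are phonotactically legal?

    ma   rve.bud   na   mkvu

ma — σ1 onset /m/, coda /∅/ ok → phonotactically legal
rve.bud — violates constraint 1: syllable 2 coda /d/ has 1 consonant (> 0) → phonotactically illegal
na — σ1 onset /n/, coda /∅/ ok → phonotactically legal
mkvu — violates constraint 3: syllable 1 onset /mkv/ has 3 consonants (> 2) → phonotactically illegal
Phonotactically legal: ma, na → 2.

2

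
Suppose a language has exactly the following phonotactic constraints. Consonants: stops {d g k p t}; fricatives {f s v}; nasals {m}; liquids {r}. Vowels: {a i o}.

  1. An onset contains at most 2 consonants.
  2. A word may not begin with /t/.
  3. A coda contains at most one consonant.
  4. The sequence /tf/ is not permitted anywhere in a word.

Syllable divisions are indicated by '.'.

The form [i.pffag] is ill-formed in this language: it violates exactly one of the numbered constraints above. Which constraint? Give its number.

[i.pffag]: syllable 2 onset /pff/ has 3 consonants (> 2).
This is a violation of constraint 1: "An onset contains at most 2 consonants."
The remaining constraints (2, 3, 4) are satisfied.

1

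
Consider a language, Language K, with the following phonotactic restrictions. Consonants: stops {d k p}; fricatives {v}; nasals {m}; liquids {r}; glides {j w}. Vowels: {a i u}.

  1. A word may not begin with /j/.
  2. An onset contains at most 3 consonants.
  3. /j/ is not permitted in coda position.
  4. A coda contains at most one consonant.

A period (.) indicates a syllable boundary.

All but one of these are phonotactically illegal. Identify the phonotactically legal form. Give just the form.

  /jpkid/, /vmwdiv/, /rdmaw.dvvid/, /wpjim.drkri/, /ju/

/rdmaw.dvvid/

/jpkid/ — violates constraint 1: word begins with /j/ → phonotactically illegal
/vmwdiv/ — violates constraint 2: syllable 1 onset /vmwd/ has 4 consonants (> 3) → phonotactically illegal
/rdmaw.dvvid/ — σ1 onset /rdm/ (3C), coda /w/ ok; σ2 onset /dvv/ (3C), coda /d/ ok → phonotactically legal
/wpjim.drkri/ — violates constraint 2: syllable 2 onset /drkr/ has 4 consonants (> 3) → phonotactically illegal
/ju/ — violates constraint 1: word begins with /j/ → phonotactically illegal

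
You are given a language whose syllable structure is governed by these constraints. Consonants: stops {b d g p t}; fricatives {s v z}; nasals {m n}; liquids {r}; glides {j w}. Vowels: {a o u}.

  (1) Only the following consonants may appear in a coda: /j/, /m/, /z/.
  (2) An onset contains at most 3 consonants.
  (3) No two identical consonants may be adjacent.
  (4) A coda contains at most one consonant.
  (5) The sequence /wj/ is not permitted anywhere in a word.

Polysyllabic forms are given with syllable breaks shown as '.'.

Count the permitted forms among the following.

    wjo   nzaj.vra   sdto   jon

2

wjo — violates constraint 5: contains banned sequence /wj/ → not permitted
nzaj.vra — σ1 onset /nz/ (2C), coda /j/ ok; σ2 onset /vr/ (2C), coda /∅/ ok → permitted
sdto — σ1 onset /sdt/ (3C), coda /∅/ ok → permitted
jon — violates constraint 1: syllable 1 coda contains /n/, which is not a licensed coda consonant → not permitted
Permitted: nzaj.vra, sdto → 2.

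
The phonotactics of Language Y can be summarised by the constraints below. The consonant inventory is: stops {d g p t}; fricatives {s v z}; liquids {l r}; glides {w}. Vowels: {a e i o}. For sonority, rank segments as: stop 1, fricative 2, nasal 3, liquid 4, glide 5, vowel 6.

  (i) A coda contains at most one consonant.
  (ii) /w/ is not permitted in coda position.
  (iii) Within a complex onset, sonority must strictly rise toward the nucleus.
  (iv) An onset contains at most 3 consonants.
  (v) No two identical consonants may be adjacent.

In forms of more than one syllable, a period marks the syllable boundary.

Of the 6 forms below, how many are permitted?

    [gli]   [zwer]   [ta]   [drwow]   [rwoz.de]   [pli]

[gli] — σ1 onset /gl/ (1→4 rises), coda /∅/ ok → permitted
[zwer] — σ1 onset /zw/ (2→5 rises), coda /r/ ok → permitted
[ta] — σ1 onset /t/, coda /∅/ ok → permitted
[drwow] — violates constraint (ii): syllable 1 coda contains /w/ → not permitted
[rwoz.de] — σ1 onset /rw/ (4→5 rises), coda /z/ ok; σ2 onset /d/, coda /∅/ ok → permitted
[pli] — σ1 onset /pl/ (1→4 rises), coda /∅/ ok → permitted
Permitted: [gli], [zwer], [ta], [rwoz.de], [pli] → 5.

5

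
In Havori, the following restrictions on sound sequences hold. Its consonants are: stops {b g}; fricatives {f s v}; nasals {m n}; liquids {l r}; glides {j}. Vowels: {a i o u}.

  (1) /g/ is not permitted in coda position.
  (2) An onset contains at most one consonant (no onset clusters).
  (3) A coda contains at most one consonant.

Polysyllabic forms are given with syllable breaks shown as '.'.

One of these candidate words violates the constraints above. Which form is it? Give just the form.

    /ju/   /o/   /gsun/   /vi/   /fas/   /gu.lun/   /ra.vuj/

/ju/ — σ1 onset /j/, coda /∅/ ok → permitted
/o/ — σ1 onset /∅/, coda /∅/ ok → permitted
/gsun/ — violates constraint 2: syllable 1 onset /gs/ has 2 consonants (> 1) → not permitted
/vi/ — σ1 onset /v/, coda /∅/ ok → permitted
/fas/ — σ1 onset /f/, coda /s/ ok → permitted
/gu.lun/ — σ1 onset /g/, coda /∅/ ok; σ2 onset /l/, coda /n/ ok → permitted
/ra.vuj/ — σ1 onset /r/, coda /∅/ ok; σ2 onset /v/, coda /j/ ok → permitted

/gsun/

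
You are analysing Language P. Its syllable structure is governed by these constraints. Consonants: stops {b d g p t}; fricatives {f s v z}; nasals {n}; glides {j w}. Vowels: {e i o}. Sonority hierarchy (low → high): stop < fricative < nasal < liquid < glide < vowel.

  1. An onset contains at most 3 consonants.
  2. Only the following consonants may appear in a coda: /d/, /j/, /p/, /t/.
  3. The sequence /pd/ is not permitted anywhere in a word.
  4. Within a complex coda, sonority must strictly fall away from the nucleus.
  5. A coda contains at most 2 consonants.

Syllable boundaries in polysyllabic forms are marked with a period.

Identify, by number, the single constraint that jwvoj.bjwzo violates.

1

jwvoj.bjwzo: syllable 2 onset /bjwz/ has 4 consonants (> 3).
This is a violation of constraint 1: "An onset contains at most 3 consonants."
The remaining constraints (2, 3, 4, 5) are satisfied.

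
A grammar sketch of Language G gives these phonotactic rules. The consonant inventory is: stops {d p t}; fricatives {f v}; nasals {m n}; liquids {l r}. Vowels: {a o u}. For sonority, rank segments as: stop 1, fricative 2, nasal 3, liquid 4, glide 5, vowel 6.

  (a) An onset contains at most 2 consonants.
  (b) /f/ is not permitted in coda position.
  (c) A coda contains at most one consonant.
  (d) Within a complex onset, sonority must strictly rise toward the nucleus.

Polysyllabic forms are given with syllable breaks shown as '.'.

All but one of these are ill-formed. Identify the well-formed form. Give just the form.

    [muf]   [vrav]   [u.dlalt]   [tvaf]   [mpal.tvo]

[vrav]

[muf] — violates constraint (b): syllable 1 coda contains /f/ → ill-formed
[vrav] — σ1 onset /vr/ (2→4 rises), coda /v/ ok → well-formed
[u.dlalt] — violates constraint (c): syllable 2 coda /lt/ has 2 consonants (> 1) → ill-formed
[tvaf] — violates constraint (b): syllable 1 coda contains /f/ → ill-formed
[mpal.tvo] — violates constraint (d): syllable 1 onset /mp/: /m/ (nasal, 3) → /p/ (stop, 1) does not rise → ill-formed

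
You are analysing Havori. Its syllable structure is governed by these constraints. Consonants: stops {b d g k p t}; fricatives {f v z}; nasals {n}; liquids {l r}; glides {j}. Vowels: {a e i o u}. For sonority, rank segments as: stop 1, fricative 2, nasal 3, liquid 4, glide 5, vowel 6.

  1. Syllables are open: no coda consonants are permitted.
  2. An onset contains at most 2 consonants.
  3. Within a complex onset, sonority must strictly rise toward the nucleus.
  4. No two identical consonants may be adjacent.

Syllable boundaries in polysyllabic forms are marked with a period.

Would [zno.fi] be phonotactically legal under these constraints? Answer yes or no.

yes

[zno.fi] — σ1 onset /zn/ (2→3 rises), coda /∅/ ok; σ2 onset /f/, coda /∅/ ok → phonotactically legal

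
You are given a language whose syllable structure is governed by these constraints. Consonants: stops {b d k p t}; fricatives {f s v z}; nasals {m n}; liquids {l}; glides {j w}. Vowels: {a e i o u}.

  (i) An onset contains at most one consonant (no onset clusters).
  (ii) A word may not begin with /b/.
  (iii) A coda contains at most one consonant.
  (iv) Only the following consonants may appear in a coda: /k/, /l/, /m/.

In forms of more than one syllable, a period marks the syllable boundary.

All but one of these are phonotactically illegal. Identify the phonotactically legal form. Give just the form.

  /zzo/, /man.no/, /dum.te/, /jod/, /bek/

/dum.te/

/zzo/ — violates constraint (i): syllable 1 onset /zz/ has 2 consonants (> 1) → phonotactically illegal
/man.no/ — violates constraint (iv): syllable 1 coda contains /n/, which is not a licensed coda consonant → phonotactically illegal
/dum.te/ — σ1 onset /d/, coda /m/ ok; σ2 onset /t/, coda /∅/ ok → phonotactically legal
/jod/ — violates constraint (iv): syllable 1 coda contains /d/, which is not a licensed coda consonant → phonotactically illegal
/bek/ — violates constraint (ii): word begins with /b/ → phonotactically illegal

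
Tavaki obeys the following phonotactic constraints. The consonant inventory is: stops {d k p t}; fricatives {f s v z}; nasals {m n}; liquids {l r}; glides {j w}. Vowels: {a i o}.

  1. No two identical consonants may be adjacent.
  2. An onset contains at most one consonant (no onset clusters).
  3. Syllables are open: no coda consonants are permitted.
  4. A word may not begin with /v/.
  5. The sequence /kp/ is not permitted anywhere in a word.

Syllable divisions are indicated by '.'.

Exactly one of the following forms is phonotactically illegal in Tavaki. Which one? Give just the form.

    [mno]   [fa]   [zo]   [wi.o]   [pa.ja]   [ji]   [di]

[mno]

[mno] — violates constraint 2: syllable 1 onset /mn/ has 2 consonants (> 1) → phonotactically illegal
[fa] — σ1 onset /f/, coda /∅/ ok → phonotactically legal
[zo] — σ1 onset /z/, coda /∅/ ok → phonotactically legal
[wi.o] — σ1 onset /w/, coda /∅/ ok; σ2 onset /∅/, coda /∅/ ok → phonotactically legal
[pa.ja] — σ1 onset /p/, coda /∅/ ok; σ2 onset /j/, coda /∅/ ok → phonotactically legal
[ji] — σ1 onset /j/, coda /∅/ ok → phonotactically legal
[di] — σ1 onset /d/, coda /∅/ ok → phonotactically legal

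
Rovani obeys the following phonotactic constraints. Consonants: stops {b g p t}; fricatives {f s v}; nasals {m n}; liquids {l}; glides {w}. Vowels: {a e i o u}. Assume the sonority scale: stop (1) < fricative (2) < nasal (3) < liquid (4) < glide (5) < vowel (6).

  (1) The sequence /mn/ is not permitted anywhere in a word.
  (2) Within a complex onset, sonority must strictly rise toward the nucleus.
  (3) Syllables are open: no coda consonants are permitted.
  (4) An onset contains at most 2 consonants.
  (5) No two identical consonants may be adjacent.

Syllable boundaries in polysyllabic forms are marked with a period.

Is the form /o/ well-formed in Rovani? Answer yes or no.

/o/ — σ1 onset /∅/, coda /∅/ ok → well-formed

yes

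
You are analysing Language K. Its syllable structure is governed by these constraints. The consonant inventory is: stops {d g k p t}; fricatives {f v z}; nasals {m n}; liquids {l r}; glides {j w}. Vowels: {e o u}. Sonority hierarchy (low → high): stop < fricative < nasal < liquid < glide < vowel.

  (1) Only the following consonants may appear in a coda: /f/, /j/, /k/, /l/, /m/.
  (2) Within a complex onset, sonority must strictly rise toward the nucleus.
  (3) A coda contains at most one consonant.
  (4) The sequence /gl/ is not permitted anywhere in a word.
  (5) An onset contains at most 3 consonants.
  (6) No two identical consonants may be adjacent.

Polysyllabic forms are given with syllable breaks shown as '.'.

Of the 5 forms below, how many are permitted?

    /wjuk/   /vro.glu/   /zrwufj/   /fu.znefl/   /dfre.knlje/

0

/wjuk/ — violates constraint 2: syllable 1 onset /wj/: /w/ (glide, 5) → /j/ (glide, 5) does not rise → not permitted
/vro.glu/ — violates constraint 4: contains banned sequence /gl/ → not permitted
/zrwufj/ — violates constraint 3: syllable 1 coda /fj/ has 2 consonants (> 1) → not permitted
/fu.znefl/ — violates constraint 3: syllable 2 coda /fl/ has 2 consonants (> 1) → not permitted
/dfre.knlje/ — violates constraint 5: syllable 2 onset /knlj/ has 4 consonants (> 3) → not permitted
No form is permitted → 0.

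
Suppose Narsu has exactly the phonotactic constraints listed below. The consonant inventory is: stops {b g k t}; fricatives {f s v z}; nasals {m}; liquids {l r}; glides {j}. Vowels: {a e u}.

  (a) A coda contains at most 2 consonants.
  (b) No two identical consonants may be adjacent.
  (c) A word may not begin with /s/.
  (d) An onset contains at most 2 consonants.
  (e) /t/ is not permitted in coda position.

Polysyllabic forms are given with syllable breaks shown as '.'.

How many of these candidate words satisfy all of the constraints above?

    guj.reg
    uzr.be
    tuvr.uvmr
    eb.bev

2

guj.reg — σ1 onset /g/, coda /j/ ok; σ2 onset /r/, coda /g/ ok → well-formed
uzr.be — σ1 onset /∅/, coda /zr/ (2C) ok; σ2 onset /b/, coda /∅/ ok → well-formed
tuvr.uvmr — violates constraint (a): syllable 2 coda /vmr/ has 3 consonants (> 2) → ill-formed
eb.bev — violates constraint (b): adjacent identical consonants /bb/ → ill-formed
Well-formed: guj.reg, uzr.be → 2.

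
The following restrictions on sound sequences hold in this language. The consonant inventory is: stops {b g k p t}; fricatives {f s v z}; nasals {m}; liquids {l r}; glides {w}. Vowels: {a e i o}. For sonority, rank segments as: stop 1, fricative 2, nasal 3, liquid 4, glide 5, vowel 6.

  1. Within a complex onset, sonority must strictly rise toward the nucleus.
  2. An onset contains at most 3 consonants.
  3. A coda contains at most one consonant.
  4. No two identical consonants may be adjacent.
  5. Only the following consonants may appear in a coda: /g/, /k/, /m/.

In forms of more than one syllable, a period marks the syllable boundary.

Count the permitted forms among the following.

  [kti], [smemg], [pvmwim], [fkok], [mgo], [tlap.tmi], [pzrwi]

[kti] — violates constraint 1: syllable 1 onset /kt/: /k/ (stop, 1) → /t/ (stop, 1) does not rise → not permitted
[smemg] — violates constraint 3: syllable 1 coda /mg/ has 2 consonants (> 1) → not permitted
[pvmwim] — violates constraint 2: syllable 1 onset /pvmw/ has 4 consonants (> 3) → not permitted
[fkok] — violates constraint 1: syllable 1 onset /fk/: /f/ (fricative, 2) → /k/ (stop, 1) does not rise → not permitted
[mgo] — violates constraint 1: syllable 1 onset /mg/: /m/ (nasal, 3) → /g/ (stop, 1) does not rise → not permitted
[tlap.tmi] — violates constraint 5: syllable 1 coda contains /p/, which is not a licensed coda consonant → not permitted
[pzrwi] — violates constraint 2: syllable 1 onset /pzrw/ has 4 consonants (> 3) → not permitted
No form is permitted → 0.

0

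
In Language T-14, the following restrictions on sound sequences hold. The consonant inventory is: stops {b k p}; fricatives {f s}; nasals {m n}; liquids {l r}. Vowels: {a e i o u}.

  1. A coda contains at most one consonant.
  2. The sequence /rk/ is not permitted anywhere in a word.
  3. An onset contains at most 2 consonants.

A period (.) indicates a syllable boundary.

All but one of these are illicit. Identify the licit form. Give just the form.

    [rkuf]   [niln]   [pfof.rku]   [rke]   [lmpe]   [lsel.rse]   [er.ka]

[rkuf] — violates constraint 2: contains banned sequence /rk/ → illicit
[niln] — violates constraint 1: syllable 1 coda /ln/ has 2 consonants (> 1) → illicit
[pfof.rku] — violates constraint 2: contains banned sequence /rk/ → illicit
[rke] — violates constraint 2: contains banned sequence /rk/ → illicit
[lmpe] — violates constraint 3: syllable 1 onset /lmp/ has 3 consonants (> 2) → illicit
[lsel.rse] — σ1 onset /ls/ (2C), coda /l/ ok; σ2 onset /rs/ (2C), coda /∅/ ok → licit
[er.ka] — violates constraint 2: contains banned sequence /rk/ → illicit

[lsel.rse]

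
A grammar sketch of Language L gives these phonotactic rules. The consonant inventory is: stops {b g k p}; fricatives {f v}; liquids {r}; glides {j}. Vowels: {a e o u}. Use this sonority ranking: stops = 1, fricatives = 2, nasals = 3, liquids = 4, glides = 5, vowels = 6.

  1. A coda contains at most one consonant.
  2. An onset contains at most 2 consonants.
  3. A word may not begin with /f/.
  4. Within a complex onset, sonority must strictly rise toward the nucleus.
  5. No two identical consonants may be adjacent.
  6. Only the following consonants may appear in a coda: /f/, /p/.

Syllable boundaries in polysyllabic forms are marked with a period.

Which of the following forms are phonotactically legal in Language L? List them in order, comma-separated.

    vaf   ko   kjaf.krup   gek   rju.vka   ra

vaf, ko, kjaf.krup, ra

vaf — σ1 onset /v/, coda /f/ ok → phonotactically legal
ko — σ1 onset /k/, coda /∅/ ok → phonotactically legal
kjaf.krup — σ1 onset /kj/ (1→5 rises), coda /f/ ok; σ2 onset /kr/ (1→4 rises), coda /p/ ok → phonotactically legal
gek — violates constraint 6: syllable 1 coda contains /k/, which is not a licensed coda consonant → phonotactically illegal
rju.vka — violates constraint 4: syllable 2 onset /vk/: /v/ (fricative, 2) → /k/ (stop, 1) does not rise → phonotactically illegal
ra — σ1 onset /r/, coda /∅/ ok → phonotactically legal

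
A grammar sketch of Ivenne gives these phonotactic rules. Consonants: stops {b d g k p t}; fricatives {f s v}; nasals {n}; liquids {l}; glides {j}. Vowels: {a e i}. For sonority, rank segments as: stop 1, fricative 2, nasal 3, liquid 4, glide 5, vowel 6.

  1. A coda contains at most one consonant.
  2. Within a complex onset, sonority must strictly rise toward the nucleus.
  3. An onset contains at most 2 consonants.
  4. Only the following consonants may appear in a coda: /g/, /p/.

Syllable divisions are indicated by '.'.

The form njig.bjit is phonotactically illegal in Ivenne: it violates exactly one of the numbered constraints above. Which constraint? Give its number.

4

njig.bjit: syllable 2 coda contains /t/, which is not a licensed coda consonant.
This is a violation of constraint 4: "Only the following consonants may appear in a coda: /g/, /p/."
The remaining constraints (1, 2, 3) are satisfied.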